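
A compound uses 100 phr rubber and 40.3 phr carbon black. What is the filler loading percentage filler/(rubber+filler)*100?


Filler % = filler / (rubber + filler) * 100
= 40.3 / (100 + 40.3) * 100
= 40.3 / 140.3 * 100
= 28.72%

28.72%


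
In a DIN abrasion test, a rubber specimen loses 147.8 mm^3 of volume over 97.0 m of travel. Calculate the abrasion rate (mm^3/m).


Rate = volume_loss / distance
= 147.8 / 97.0
= 1.524 mm^3/m

1.524 mm^3/m


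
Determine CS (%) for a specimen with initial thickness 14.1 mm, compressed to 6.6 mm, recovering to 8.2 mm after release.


CS = (t0 - recovered) / (t0 - ts) * 100
= (14.1 - 8.2) / (14.1 - 6.6) * 100
= 5.9 / 7.5 * 100
= 78.7%

78.7%


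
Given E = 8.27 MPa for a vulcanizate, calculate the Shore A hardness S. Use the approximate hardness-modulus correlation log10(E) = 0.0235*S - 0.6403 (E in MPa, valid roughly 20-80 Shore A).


log10(E) = 0.0235*S - 0.6403  =>  S = (log10(E) + 0.6403) / 0.0235
log10(8.27) = 0.917506
S = (0.917506 + 0.6403) / 0.0235 = 1.557806 / 0.0235
S = 66.3

Shore A = 66.3


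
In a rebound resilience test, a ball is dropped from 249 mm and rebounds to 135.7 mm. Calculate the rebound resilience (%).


Resilience = h_rebound / h_drop * 100
= 135.7 / 249 * 100
= 54.5%

54.5%


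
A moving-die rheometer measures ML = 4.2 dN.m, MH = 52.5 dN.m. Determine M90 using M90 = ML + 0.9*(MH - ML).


M90 = ML + 0.9 * (MH - ML)
M90 = 4.2 + 0.9 * (52.5 - 4.2)
M90 = 4.2 + 0.9 * 48.3
M90 = 47.67 dN.m

47.67 dN.m


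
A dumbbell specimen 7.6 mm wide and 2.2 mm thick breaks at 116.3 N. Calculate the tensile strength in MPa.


Area = width * thickness = 7.6 * 2.2 = 16.72 mm^2
TS = force / area = 116.3 / 16.72 = 6.96 MPa

6.96 MPa


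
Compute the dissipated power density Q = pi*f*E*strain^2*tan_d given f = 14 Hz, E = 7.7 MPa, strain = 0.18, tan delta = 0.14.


Q = pi * f * E * strain^2 * tan_d
= pi * 14 * 7.7 * 0.18^2 * 0.14
= pi * 14 * 7.7 * 0.0324 * 0.14
= 1.5362

Q = 1.5362


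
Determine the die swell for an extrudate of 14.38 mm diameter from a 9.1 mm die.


Die swell ratio = D_extrudate / D_die
= 14.38 / 9.1
= 1.58

Die swell = 1.58


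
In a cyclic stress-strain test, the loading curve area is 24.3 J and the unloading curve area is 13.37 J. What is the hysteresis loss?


Hysteresis loss = loading - unloading
= 24.3 - 13.37
= 10.93 J

10.93 J


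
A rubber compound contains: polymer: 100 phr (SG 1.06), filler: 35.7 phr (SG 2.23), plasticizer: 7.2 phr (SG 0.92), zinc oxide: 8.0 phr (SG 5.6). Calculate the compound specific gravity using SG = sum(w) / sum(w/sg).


Sum of weights = 150.9
Volume contributions:
  polymer: 100/1.06 = 94.3396
  filler: 35.7/2.23 = 16.0090
  plasticizer: 7.2/0.92 = 7.8261
  zinc oxide: 8.0/5.6 = 1.4286
Sum of volumes = 119.6032
SG = 150.9 / 119.6032 = 1.262

SG = 1.262


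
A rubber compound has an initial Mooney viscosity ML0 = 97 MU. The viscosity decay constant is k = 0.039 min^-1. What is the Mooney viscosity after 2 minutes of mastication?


ML = ML0 * exp(-k * t)
ML = 97 * exp(-0.039 * 2)
ML = 97 * 0.9250
ML = 89.72 MU

89.72 MU


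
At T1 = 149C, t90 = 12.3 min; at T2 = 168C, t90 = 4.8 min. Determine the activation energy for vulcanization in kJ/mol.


T1 = 422.15 K, T2 = 441.15 K
1/T1 - 1/T2 = 1.0202e-04
ln(t1/t2) = ln(12.3/4.8) = 0.9410
Ea = 8.314 * 0.9410 / 1.0202e-04 = 76681.6471 J/mol
Ea = 76.68 kJ/mol

76.68 kJ/mol


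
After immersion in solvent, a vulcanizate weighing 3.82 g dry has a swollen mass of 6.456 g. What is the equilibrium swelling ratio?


Q = W_swollen / W_dry
Q = 6.456 / 3.82
Q = 1.69

Q = 1.69


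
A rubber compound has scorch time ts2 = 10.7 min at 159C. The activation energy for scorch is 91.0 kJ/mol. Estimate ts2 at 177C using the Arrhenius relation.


Convert temperatures: T1 = 159 + 273.15 = 432.15 K, T2 = 177 + 273.15 = 450.15 K
ts2_new = 10.7 * exp(91000 / 8.314 * (1/450.15 - 1/432.15))
1/T2 - 1/T1 = -9.2530e-05
ts2_new = 3.89 min

3.89 min


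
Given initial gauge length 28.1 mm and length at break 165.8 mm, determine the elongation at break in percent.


Elongation = (Lf - L0) / L0 * 100
= (165.8 - 28.1) / 28.1 * 100
= 137.7 / 28.1 * 100
= 490.0%

490.0%


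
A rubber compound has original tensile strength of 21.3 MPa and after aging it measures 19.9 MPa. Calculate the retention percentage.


Retention = aged / original * 100
= 19.9 / 21.3 * 100
= 93.4%

93.4%


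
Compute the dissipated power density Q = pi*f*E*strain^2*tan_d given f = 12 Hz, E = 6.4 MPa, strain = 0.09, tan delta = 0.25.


Q = pi * f * E * strain^2 * tan_d
= pi * 12 * 6.4 * 0.09^2 * 0.25
= pi * 12 * 6.4 * 0.0081 * 0.25
= 0.4886

Q = 0.4886


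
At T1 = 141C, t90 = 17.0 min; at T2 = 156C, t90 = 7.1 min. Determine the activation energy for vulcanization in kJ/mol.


T1 = 414.15 K, T2 = 429.15 K
1/T1 - 1/T2 = 8.4397e-05
ln(t1/t2) = ln(17.0/7.1) = 0.8731
Ea = 8.314 * 0.8731 / 8.4397e-05 = 86011.9441 J/mol
Ea = 86.01 kJ/mol

86.01 kJ/mol


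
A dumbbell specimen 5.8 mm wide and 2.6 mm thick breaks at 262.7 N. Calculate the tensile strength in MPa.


Area = width * thickness = 5.8 * 2.6 = 15.08 mm^2
TS = force / area = 262.7 / 15.08 = 17.42 MPa

17.42 MPa


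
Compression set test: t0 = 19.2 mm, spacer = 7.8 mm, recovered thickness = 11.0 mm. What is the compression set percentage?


CS = (t0 - recovered) / (t0 - ts) * 100
= (19.2 - 11.0) / (19.2 - 7.8) * 100
= 8.2 / 11.4 * 100
= 71.9%

71.9%


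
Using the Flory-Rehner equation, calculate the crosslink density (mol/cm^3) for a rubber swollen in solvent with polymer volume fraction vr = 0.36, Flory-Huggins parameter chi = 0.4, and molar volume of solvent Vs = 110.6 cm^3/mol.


ln(1 - vr) = ln(1 - 0.36) = -0.4463
Numerator = -((-0.4463) + 0.36 + 0.4 * 0.36^2) = 0.0344
Denominator = 110.6 * (0.36^(1/3) - 0.36/2) = 58.7705
nu = 0.0344 / 58.7705 = 5.8613e-04 mol/cm^3

5.8613e-04 mol/cm^3


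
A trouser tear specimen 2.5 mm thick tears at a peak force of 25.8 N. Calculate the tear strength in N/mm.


Tear strength = force / thickness
= 25.8 / 2.5
= 10.32 N/mm

10.32 N/mm


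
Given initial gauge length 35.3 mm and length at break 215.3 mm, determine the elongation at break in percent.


Elongation = (Lf - L0) / L0 * 100
= (215.3 - 35.3) / 35.3 * 100
= 180.0 / 35.3 * 100
= 509.9%

509.9%


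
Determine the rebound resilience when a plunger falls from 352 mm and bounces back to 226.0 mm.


Resilience = h_rebound / h_drop * 100
= 226.0 / 352 * 100
= 64.2%

64.2%


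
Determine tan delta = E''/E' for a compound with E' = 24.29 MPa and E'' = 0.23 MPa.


tan delta = E'' / E'
= 0.23 / 24.29
= 0.0095

tan delta = 0.0095


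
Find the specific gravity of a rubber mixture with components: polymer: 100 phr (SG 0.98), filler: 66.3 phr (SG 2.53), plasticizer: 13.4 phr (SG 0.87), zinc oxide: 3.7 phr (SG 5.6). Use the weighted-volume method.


Sum of weights = 183.4
Volume contributions:
  polymer: 100/0.98 = 102.0408
  filler: 66.3/2.53 = 26.2055
  plasticizer: 13.4/0.87 = 15.4023
  zinc oxide: 3.7/5.6 = 0.6607
Sum of volumes = 144.3094
SG = 183.4 / 144.3094 = 1.271

SG = 1.271


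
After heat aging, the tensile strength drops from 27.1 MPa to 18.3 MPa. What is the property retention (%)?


Retention = aged / original * 100
= 18.3 / 27.1 * 100
= 67.5%

67.5%


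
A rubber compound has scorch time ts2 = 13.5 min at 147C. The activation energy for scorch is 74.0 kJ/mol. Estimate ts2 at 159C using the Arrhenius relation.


Convert temperatures: T1 = 147 + 273.15 = 420.15 K, T2 = 159 + 273.15 = 432.15 K
ts2_new = 13.5 * exp(74000 / 8.314 * (1/432.15 - 1/420.15))
1/T2 - 1/T1 = -6.6091e-05
ts2_new = 7.5 min

7.5 min


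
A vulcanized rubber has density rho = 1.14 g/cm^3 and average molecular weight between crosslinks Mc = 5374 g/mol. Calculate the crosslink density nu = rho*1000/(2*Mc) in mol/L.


nu = rho * 1000 / (2 * Mc)
nu = 1.14 * 1000 / (2 * 5374)
nu = 1140.0 / 10748
nu = 0.1061 mol/L

0.1061 mol/L


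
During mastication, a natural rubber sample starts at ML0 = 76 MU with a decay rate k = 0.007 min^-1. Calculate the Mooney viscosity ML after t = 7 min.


ML = ML0 * exp(-k * t)
ML = 76 * exp(-0.007 * 7)
ML = 76 * 0.9522
ML = 72.37 MU

72.37 MU


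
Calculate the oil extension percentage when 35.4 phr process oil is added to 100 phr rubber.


Oil % = oil / (100 + oil) * 100
= 35.4 / (100 + 35.4) * 100
= 35.4 / 135.4 * 100
= 26.14%

26.14%


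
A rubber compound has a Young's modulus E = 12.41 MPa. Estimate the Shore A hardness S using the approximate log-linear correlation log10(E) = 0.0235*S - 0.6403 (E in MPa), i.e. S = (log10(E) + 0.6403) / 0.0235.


log10(E) = 0.0235*S - 0.6403  =>  S = (log10(E) + 0.6403) / 0.0235
log10(12.41) = 1.093772
S = (1.093772 + 0.6403) / 0.0235 = 1.734072 / 0.0235
S = 73.8

Shore A = 73.8


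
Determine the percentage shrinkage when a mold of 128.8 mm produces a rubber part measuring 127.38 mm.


Shrinkage = (mold - part) / mold * 100
= (128.8 - 127.38) / 128.8 * 100
= 1.42 / 128.8 * 100
= 1.1%

1.1%


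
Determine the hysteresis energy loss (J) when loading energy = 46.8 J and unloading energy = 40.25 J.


Hysteresis loss = loading - unloading
= 46.8 - 40.25
= 6.55 J

6.55 J


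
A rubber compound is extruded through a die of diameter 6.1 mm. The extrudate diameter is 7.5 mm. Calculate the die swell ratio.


Die swell ratio = D_extrudate / D_die
= 7.5 / 6.1
= 1.23

Die swell = 1.23


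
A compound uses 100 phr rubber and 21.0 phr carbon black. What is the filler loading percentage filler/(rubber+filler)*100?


Filler % = filler / (rubber + filler) * 100
= 21.0 / (100 + 21.0) * 100
= 21.0 / 121.0 * 100
= 17.36%

17.36%


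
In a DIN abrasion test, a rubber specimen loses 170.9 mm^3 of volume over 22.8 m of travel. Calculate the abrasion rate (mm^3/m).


Rate = volume_loss / distance
= 170.9 / 22.8
= 7.496 mm^3/m

7.496 mm^3/m


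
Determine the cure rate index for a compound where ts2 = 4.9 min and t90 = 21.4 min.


CRI = 100 / (t90 - ts2)
= 100 / (21.4 - 4.9)
= 100 / 16.5
= 6.06 min^-1

6.06 min^-1


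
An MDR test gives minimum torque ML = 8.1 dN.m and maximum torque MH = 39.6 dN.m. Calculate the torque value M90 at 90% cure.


M90 = ML + 0.9 * (MH - ML)
M90 = 8.1 + 0.9 * (39.6 - 8.1)
M90 = 8.1 + 0.9 * 31.5
M90 = 36.45 dN.m

36.45 dN.m


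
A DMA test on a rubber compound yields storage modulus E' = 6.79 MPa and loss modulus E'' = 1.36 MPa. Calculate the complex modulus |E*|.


|E*| = sqrt(E'^2 + E''^2)
= sqrt(6.79^2 + 1.36^2)
= sqrt(46.1041 + 1.8496)
= 6.925 MPa

6.925 MPa


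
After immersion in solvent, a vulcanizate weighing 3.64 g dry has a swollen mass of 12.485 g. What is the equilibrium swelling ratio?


Q = W_swollen / W_dry
Q = 12.485 / 3.64
Q = 3.43

Q = 3.43


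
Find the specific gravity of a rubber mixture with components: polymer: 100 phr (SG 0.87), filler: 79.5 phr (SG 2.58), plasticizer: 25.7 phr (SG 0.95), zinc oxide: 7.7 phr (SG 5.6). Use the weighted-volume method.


Sum of weights = 212.9
Volume contributions:
  polymer: 100/0.87 = 114.9425
  filler: 79.5/2.58 = 30.8140
  plasticizer: 25.7/0.95 = 27.0526
  zinc oxide: 7.7/5.6 = 1.3750
Sum of volumes = 174.1841
SG = 212.9 / 174.1841 = 1.222

SG = 1.222


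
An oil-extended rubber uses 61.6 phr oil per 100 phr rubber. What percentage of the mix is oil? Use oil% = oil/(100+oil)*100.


Oil % = oil / (100 + oil) * 100
= 61.6 / (100 + 61.6) * 100
= 61.6 / 161.6 * 100
= 38.12%

38.12%


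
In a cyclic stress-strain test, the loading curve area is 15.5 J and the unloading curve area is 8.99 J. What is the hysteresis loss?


Hysteresis loss = loading - unloading
= 15.5 - 8.99
= 6.51 J

6.51 J


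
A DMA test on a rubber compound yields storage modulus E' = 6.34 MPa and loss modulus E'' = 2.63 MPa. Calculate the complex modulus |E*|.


|E*| = sqrt(E'^2 + E''^2)
= sqrt(6.34^2 + 2.63^2)
= sqrt(40.1956 + 6.9169)
= 6.864 MPa

6.864 MPa


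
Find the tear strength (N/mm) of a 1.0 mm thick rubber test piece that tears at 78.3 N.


Tear strength = force / thickness
= 78.3 / 1.0
= 78.3 N/mm

78.3 N/mm


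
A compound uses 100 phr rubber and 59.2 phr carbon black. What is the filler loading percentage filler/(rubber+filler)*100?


Filler % = filler / (rubber + filler) * 100
= 59.2 / (100 + 59.2) * 100
= 59.2 / 159.2 * 100
= 37.19%

37.19%


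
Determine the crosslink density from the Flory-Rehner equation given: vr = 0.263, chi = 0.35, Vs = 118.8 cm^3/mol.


ln(1 - vr) = ln(1 - 0.263) = -0.3052
Numerator = -((-0.3052) + 0.263 + 0.35 * 0.263^2) = 0.0180
Denominator = 118.8 * (0.263^(1/3) - 0.263/2) = 60.4925
nu = 0.0180 / 60.4925 = 2.9687e-04 mol/cm^3

2.9687e-04 mol/cm^3


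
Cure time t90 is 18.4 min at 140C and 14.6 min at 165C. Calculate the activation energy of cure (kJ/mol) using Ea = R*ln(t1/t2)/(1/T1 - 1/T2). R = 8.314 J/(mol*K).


T1 = 413.15 K, T2 = 438.15 K
1/T1 - 1/T2 = 1.3811e-04
ln(t1/t2) = ln(18.4/14.6) = 0.2313
Ea = 8.314 * 0.2313 / 1.3811e-04 = 13926.1452 J/mol
Ea = 13.93 kJ/mol

13.93 kJ/mol


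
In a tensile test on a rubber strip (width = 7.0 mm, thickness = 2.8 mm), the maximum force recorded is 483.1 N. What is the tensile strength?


Area = width * thickness = 7.0 * 2.8 = 19.6 mm^2
TS = force / area = 483.1 / 19.6 = 24.65 MPa

24.65 MPa


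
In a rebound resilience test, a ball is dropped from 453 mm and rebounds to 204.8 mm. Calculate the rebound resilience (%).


Resilience = h_rebound / h_drop * 100
= 204.8 / 453 * 100
= 45.2%

45.2%


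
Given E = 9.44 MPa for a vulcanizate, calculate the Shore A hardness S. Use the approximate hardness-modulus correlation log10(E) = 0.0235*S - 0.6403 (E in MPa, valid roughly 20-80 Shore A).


log10(E) = 0.0235*S - 0.6403  =>  S = (log10(E) + 0.6403) / 0.0235
log10(9.44) = 0.974972
S = (0.974972 + 0.6403) / 0.0235 = 1.615272 / 0.0235
S = 68.7

Shore A = 68.7


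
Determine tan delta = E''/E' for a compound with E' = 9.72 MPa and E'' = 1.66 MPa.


tan delta = E'' / E'
= 1.66 / 9.72
= 0.1708

tan delta = 0.1708


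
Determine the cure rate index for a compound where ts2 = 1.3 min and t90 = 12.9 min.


CRI = 100 / (t90 - ts2)
= 100 / (12.9 - 1.3)
= 100 / 11.6
= 8.62 min^-1

8.62 min^-1


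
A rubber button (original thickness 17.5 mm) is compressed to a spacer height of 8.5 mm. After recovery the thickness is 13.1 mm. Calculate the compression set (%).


CS = (t0 - recovered) / (t0 - ts) * 100
= (17.5 - 13.1) / (17.5 - 8.5) * 100
= 4.4 / 9.0 * 100
= 48.9%

48.9%


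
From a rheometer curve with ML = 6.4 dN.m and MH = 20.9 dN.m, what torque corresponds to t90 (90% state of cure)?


M90 = ML + 0.9 * (MH - ML)
M90 = 6.4 + 0.9 * (20.9 - 6.4)
M90 = 6.4 + 0.9 * 14.5
M90 = 19.45 dN.m

19.45 dN.m


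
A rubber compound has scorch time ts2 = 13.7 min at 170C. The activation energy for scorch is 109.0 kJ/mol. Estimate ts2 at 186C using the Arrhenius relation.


Convert temperatures: T1 = 170 + 273.15 = 443.15 K, T2 = 186 + 273.15 = 459.15 K
ts2_new = 13.7 * exp(109000 / 8.314 * (1/459.15 - 1/443.15))
1/T2 - 1/T1 = -7.8635e-05
ts2_new = 4.89 min

4.89 min


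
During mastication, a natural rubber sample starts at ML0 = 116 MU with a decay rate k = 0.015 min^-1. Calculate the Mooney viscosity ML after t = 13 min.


ML = ML0 * exp(-k * t)
ML = 116 * exp(-0.015 * 13)
ML = 116 * 0.8228
ML = 95.45 MU

95.45 MU


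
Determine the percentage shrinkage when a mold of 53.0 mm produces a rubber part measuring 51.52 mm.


Shrinkage = (mold - part) / mold * 100
= (53.0 - 51.52) / 53.0 * 100
= 1.48 / 53.0 * 100
= 2.79%

2.79%


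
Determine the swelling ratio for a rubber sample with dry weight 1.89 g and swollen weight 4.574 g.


Q = W_swollen / W_dry
Q = 4.574 / 1.89
Q = 2.42

Q = 2.42


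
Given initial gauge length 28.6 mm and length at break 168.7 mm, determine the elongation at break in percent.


Elongation = (Lf - L0) / L0 * 100
= (168.7 - 28.6) / 28.6 * 100
= 140.1 / 28.6 * 100
= 489.9%

489.9%


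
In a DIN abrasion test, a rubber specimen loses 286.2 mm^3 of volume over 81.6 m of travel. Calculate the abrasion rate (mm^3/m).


Rate = volume_loss / distance
= 286.2 / 81.6
= 3.507 mm^3/m

3.507 mm^3/m


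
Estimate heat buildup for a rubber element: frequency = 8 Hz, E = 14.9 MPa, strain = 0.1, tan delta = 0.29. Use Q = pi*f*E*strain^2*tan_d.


Q = pi * f * E * strain^2 * tan_d
= pi * 8 * 14.9 * 0.1^2 * 0.29
= pi * 8 * 14.9 * 0.0100 * 0.29
= 1.0860

Q = 1.0860


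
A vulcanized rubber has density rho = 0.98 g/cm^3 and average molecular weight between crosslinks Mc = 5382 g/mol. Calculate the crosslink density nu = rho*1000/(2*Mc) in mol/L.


nu = rho * 1000 / (2 * Mc)
nu = 0.98 * 1000 / (2 * 5382)
nu = 980.0 / 10764
nu = 0.0910 mol/L

0.0910 mol/L


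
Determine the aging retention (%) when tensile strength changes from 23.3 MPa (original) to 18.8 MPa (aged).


Retention = aged / original * 100
= 18.8 / 23.3 * 100
= 80.7%

80.7%


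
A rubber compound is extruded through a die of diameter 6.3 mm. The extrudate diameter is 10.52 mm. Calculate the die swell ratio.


Die swell ratio = D_extrudate / D_die
= 10.52 / 6.3
= 1.67

Die swell = 1.67


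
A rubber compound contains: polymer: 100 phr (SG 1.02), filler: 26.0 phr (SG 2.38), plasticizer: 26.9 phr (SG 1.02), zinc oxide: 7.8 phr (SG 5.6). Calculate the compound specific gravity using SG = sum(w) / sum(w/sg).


Sum of weights = 160.7
Volume contributions:
  polymer: 100/1.02 = 98.0392
  filler: 26.0/2.38 = 10.9244
  plasticizer: 26.9/1.02 = 26.3725
  zinc oxide: 7.8/5.6 = 1.3929
Sum of volumes = 136.7290
SG = 160.7 / 136.7290 = 1.175

SG = 1.175


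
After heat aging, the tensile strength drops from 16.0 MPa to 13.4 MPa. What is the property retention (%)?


Retention = aged / original * 100
= 13.4 / 16.0 * 100
= 83.8%

83.8%


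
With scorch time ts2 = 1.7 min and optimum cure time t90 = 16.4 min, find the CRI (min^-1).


CRI = 100 / (t90 - ts2)
= 100 / (16.4 - 1.7)
= 100 / 14.7
= 6.8 min^-1

6.8 min^-1


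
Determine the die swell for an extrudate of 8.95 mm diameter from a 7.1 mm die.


Die swell ratio = D_extrudate / D_die
= 8.95 / 7.1
= 1.261

Die swell = 1.261


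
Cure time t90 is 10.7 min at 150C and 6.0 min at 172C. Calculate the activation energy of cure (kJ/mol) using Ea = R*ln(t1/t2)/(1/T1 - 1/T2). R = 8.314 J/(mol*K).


T1 = 423.15 K, T2 = 445.15 K
1/T1 - 1/T2 = 1.1679e-04
ln(t1/t2) = ln(10.7/6.0) = 0.5785
Ea = 8.314 * 0.5785 / 1.1679e-04 = 41179.3624 J/mol
Ea = 41.18 kJ/mol

41.18 kJ/mol


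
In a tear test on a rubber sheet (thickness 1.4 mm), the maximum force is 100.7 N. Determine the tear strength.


Tear strength = force / thickness
= 100.7 / 1.4
= 71.93 N/mm

71.93 N/mm


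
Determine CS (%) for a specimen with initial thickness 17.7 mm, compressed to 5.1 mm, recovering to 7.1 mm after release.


CS = (t0 - recovered) / (t0 - ts) * 100
= (17.7 - 7.1) / (17.7 - 5.1) * 100
= 10.6 / 12.6 * 100
= 84.1%

84.1%


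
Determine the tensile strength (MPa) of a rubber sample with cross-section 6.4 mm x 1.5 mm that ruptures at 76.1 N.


Area = width * thickness = 6.4 * 1.5 = 9.6 mm^2
TS = force / area = 76.1 / 9.6 = 7.93 MPa

7.93 MPa


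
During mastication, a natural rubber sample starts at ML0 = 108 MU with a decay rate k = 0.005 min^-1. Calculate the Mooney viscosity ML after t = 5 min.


ML = ML0 * exp(-k * t)
ML = 108 * exp(-0.005 * 5)
ML = 108 * 0.9753
ML = 105.33 MU

105.33 MU


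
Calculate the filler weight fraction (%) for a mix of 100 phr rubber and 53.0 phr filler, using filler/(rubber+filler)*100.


Filler % = filler / (rubber + filler) * 100
= 53.0 / (100 + 53.0) * 100
= 53.0 / 153.0 * 100
= 34.64%

34.64%


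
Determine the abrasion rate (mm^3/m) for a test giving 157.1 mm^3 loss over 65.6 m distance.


Rate = volume_loss / distance
= 157.1 / 65.6
= 2.395 mm^3/m

2.395 mm^3/m


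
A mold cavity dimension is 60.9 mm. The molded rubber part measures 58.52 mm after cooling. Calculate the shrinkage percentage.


Shrinkage = (mold - part) / mold * 100
= (60.9 - 58.52) / 60.9 * 100
= 2.38 / 60.9 * 100
= 3.91%

3.91%


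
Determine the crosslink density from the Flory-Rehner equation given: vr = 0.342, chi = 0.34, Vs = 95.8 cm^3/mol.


ln(1 - vr) = ln(1 - 0.342) = -0.4186
Numerator = -((-0.4186) + 0.342 + 0.34 * 0.342^2) = 0.0368
Denominator = 95.8 * (0.342^(1/3) - 0.342/2) = 50.6130
nu = 0.0368 / 50.6130 = 7.2674e-04 mol/cm^3

7.2674e-04 mol/cm^3


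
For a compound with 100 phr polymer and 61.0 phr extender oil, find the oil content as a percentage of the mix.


Oil % = oil / (100 + oil) * 100
= 61.0 / (100 + 61.0) * 100
= 61.0 / 161.0 * 100
= 37.89%

37.89%


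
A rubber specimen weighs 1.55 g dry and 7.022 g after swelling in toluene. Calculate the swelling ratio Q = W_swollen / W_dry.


Q = W_swollen / W_dry
Q = 7.022 / 1.55
Q = 4.53

Q = 4.53


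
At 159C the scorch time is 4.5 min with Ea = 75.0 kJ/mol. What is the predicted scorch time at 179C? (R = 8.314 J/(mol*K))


Convert temperatures: T1 = 159 + 273.15 = 432.15 K, T2 = 179 + 273.15 = 452.15 K
ts2_new = 4.5 * exp(75000 / 8.314 * (1/452.15 - 1/432.15))
1/T2 - 1/T1 = -1.0236e-04
ts2_new = 1.79 min

1.79 min


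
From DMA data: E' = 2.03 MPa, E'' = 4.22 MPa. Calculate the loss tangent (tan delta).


tan delta = E'' / E'
= 4.22 / 2.03
= 2.0788

tan delta = 2.0788


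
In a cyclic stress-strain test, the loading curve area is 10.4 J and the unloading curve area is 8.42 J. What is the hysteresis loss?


Hysteresis loss = loading - unloading
= 10.4 - 8.42
= 1.98 J

1.98 J


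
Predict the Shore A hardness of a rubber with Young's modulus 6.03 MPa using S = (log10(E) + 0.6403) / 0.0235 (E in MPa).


log10(E) = 0.0235*S - 0.6403  =>  S = (log10(E) + 0.6403) / 0.0235
log10(6.03) = 0.780317
S = (0.780317 + 0.6403) / 0.0235 = 1.420617 / 0.0235
S = 60.5

Shore A = 60.5


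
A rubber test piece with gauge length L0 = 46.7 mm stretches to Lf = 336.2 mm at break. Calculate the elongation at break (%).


Elongation = (Lf - L0) / L0 * 100
= (336.2 - 46.7) / 46.7 * 100
= 289.5 / 46.7 * 100
= 619.9%

619.9%


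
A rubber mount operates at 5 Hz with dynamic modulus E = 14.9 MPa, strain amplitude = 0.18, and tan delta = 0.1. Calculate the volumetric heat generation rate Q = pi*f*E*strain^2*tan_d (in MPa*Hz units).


Q = pi * f * E * strain^2 * tan_d
= pi * 5 * 14.9 * 0.18^2 * 0.1
= pi * 5 * 14.9 * 0.0324 * 0.1
= 0.7583

Q = 0.7583


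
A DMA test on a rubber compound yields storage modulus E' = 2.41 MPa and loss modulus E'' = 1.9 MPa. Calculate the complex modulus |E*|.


|E*| = sqrt(E'^2 + E''^2)
= sqrt(2.41^2 + 1.9^2)
= sqrt(5.8081 + 3.6100)
= 3.069 MPa

3.069 MPa


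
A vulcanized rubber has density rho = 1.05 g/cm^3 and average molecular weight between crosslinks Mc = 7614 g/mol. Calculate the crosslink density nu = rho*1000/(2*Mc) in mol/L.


nu = rho * 1000 / (2 * Mc)
nu = 1.05 * 1000 / (2 * 7614)
nu = 1050.0 / 15228
nu = 0.0690 mol/L

0.0690 mol/L


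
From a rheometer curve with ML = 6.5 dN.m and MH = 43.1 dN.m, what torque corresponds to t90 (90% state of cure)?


M90 = ML + 0.9 * (MH - ML)
M90 = 6.5 + 0.9 * (43.1 - 6.5)
M90 = 6.5 + 0.9 * 36.6
M90 = 39.44 dN.m

39.44 dN.m


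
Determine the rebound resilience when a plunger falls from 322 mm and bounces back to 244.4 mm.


Resilience = h_rebound / h_drop * 100
= 244.4 / 322 * 100
= 75.9%

75.9%


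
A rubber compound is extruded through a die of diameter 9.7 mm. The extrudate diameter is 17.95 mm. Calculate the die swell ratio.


Die swell ratio = D_extrudate / D_die
= 17.95 / 9.7
= 1.851

Die swell = 1.851


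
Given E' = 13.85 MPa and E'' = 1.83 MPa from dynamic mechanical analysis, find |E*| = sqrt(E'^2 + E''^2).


|E*| = sqrt(E'^2 + E''^2)
= sqrt(13.85^2 + 1.83^2)
= sqrt(191.8225 + 3.3489)
= 13.97 MPa

13.97 MPa


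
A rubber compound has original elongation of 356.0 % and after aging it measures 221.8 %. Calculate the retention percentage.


Retention = aged / original * 100
= 221.8 / 356.0 * 100
= 62.3%

62.3%


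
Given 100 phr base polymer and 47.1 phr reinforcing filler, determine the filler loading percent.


Filler % = filler / (rubber + filler) * 100
= 47.1 / (100 + 47.1) * 100
= 47.1 / 147.1 * 100
= 32.02%

32.02%


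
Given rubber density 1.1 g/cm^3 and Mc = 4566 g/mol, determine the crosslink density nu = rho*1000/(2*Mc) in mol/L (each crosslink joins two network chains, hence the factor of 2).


nu = rho * 1000 / (2 * Mc)
nu = 1.1 * 1000 / (2 * 4566)
nu = 1100.0 / 9132
nu = 0.1205 mol/L

0.1205 mol/L


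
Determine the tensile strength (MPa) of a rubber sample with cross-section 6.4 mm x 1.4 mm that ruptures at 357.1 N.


Area = width * thickness = 6.4 * 1.4 = 8.96 mm^2
TS = force / area = 357.1 / 8.96 = 39.85 MPa

39.85 MPa


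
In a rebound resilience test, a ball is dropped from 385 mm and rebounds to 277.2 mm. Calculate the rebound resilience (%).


Resilience = h_rebound / h_drop * 100
= 277.2 / 385 * 100
= 72.0%

72.0%


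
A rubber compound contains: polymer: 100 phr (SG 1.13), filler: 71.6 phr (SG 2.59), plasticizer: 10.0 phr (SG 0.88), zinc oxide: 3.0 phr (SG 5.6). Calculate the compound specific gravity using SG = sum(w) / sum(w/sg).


Sum of weights = 184.6
Volume contributions:
  polymer: 100/1.13 = 88.4956
  filler: 71.6/2.59 = 27.6448
  plasticizer: 10.0/0.88 = 11.3636
  zinc oxide: 3.0/5.6 = 0.5357
Sum of volumes = 128.0397
SG = 184.6 / 128.0397 = 1.442

SG = 1.442


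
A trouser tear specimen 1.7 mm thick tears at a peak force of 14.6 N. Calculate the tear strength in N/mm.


Tear strength = force / thickness
= 14.6 / 1.7
= 8.59 N/mm

8.59 N/mm


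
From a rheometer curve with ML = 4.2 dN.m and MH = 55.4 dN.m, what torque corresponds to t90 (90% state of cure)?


M90 = ML + 0.9 * (MH - ML)
M90 = 4.2 + 0.9 * (55.4 - 4.2)
M90 = 4.2 + 0.9 * 51.2
M90 = 50.28 dN.m

50.28 dN.m


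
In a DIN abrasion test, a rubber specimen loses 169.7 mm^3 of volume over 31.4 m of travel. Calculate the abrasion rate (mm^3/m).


Rate = volume_loss / distance
= 169.7 / 31.4
= 5.404 mm^3/m

5.404 mm^3/m


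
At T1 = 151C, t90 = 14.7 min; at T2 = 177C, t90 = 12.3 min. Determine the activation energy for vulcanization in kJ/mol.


T1 = 424.15 K, T2 = 450.15 K
1/T1 - 1/T2 = 1.3617e-04
ln(t1/t2) = ln(14.7/12.3) = 0.1782
Ea = 8.314 * 0.1782 / 1.3617e-04 = 10882.7494 J/mol
Ea = 10.88 kJ/mol

10.88 kJ/mol


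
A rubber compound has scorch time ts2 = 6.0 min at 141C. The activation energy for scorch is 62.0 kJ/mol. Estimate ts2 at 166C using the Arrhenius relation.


Convert temperatures: T1 = 141 + 273.15 = 414.15 K, T2 = 166 + 273.15 = 439.15 K
ts2_new = 6.0 * exp(62000 / 8.314 * (1/439.15 - 1/414.15))
1/T2 - 1/T1 = -1.3746e-04
ts2_new = 2.15 min

2.15 min


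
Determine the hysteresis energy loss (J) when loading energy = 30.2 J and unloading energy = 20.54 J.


Hysteresis loss = loading - unloading
= 30.2 - 20.54
= 9.66 J

9.66 J


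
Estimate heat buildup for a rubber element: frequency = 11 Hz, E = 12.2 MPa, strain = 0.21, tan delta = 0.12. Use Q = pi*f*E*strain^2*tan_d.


Q = pi * f * E * strain^2 * tan_d
= pi * 11 * 12.2 * 0.21^2 * 0.12
= pi * 11 * 12.2 * 0.0441 * 0.12
= 2.2311

Q = 2.2311


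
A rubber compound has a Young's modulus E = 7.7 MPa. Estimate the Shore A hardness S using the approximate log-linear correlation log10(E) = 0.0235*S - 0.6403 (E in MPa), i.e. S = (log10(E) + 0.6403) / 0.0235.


log10(E) = 0.0235*S - 0.6403  =>  S = (log10(E) + 0.6403) / 0.0235
log10(7.7) = 0.886491
S = (0.886491 + 0.6403) / 0.0235 = 1.526791 / 0.0235
S = 65.0

Shore A = 65.0


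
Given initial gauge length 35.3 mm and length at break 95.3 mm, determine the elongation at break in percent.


Elongation = (Lf - L0) / L0 * 100
= (95.3 - 35.3) / 35.3 * 100
= 60.0 / 35.3 * 100
= 170.0%

170.0%


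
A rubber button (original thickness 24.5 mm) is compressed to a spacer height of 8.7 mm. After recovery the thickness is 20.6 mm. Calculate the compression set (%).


CS = (t0 - recovered) / (t0 - ts) * 100
= (24.5 - 20.6) / (24.5 - 8.7) * 100
= 3.9 / 15.8 * 100
= 24.7%

24.7%


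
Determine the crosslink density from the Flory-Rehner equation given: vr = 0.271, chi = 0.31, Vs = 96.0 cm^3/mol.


ln(1 - vr) = ln(1 - 0.271) = -0.3161
Numerator = -((-0.3161) + 0.271 + 0.31 * 0.271^2) = 0.0223
Denominator = 96.0 * (0.271^(1/3) - 0.271/2) = 49.1162
nu = 0.0223 / 49.1162 = 4.5433e-04 mol/cm^3

4.5433e-04 mol/cm^3


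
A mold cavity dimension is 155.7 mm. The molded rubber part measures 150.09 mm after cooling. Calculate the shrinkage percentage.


Shrinkage = (mold - part) / mold * 100
= (155.7 - 150.09) / 155.7 * 100
= 5.61 / 155.7 * 100
= 3.6%

3.6%


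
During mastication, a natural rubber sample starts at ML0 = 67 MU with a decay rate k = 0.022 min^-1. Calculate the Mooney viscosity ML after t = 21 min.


ML = ML0 * exp(-k * t)
ML = 67 * exp(-0.022 * 21)
ML = 67 * 0.6300
ML = 42.21 MU

42.21 MU


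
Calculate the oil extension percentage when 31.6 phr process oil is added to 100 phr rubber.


Oil % = oil / (100 + oil) * 100
= 31.6 / (100 + 31.6) * 100
= 31.6 / 131.6 * 100
= 24.01%

24.01%


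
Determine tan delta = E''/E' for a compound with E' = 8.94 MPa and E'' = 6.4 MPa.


tan delta = E'' / E'
= 6.4 / 8.94
= 0.7159

tan delta = 0.7159


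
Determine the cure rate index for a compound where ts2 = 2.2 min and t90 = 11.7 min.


CRI = 100 / (t90 - ts2)
= 100 / (11.7 - 2.2)
= 100 / 9.5
= 10.53 min^-1

10.53 min^-1


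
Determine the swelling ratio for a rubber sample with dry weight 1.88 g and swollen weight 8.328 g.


Q = W_swollen / W_dry
Q = 8.328 / 1.88
Q = 4.43

Q = 4.43


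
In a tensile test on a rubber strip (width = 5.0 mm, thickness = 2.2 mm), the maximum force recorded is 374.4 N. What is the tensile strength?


Area = width * thickness = 5.0 * 2.2 = 11.0 mm^2
TS = force / area = 374.4 / 11.0 = 34.04 MPa

34.04 MPa


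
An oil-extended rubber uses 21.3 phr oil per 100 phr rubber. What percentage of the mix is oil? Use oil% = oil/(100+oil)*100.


Oil % = oil / (100 + oil) * 100
= 21.3 / (100 + 21.3) * 100
= 21.3 / 121.3 * 100
= 17.56%

17.56%


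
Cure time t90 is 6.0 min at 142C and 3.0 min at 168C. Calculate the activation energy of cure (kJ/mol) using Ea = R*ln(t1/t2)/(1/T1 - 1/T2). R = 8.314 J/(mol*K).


T1 = 415.15 K, T2 = 441.15 K
1/T1 - 1/T2 = 1.4197e-04
ln(t1/t2) = ln(6.0/3.0) = 0.6931
Ea = 8.314 * 0.6931 / 1.4197e-04 = 40593.2159 J/mol
Ea = 40.59 kJ/mol

40.59 kJ/mol


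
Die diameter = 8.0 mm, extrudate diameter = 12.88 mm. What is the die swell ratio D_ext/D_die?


Die swell ratio = D_extrudate / D_die
= 12.88 / 8.0
= 1.61

Die swell = 1.61


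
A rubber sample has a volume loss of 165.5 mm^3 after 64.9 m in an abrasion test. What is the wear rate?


Rate = volume_loss / distance
= 165.5 / 64.9
= 2.55 mm^3/m

2.55 mm^3/m


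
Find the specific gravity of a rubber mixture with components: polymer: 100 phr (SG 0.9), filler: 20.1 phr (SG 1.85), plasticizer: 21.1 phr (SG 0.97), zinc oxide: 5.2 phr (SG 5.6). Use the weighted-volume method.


Sum of weights = 146.4
Volume contributions:
  polymer: 100/0.9 = 111.1111
  filler: 20.1/1.85 = 10.8649
  plasticizer: 21.1/0.97 = 21.7526
  zinc oxide: 5.2/5.6 = 0.9286
Sum of volumes = 144.6571
SG = 146.4 / 144.6571 = 1.012

SG = 1.012


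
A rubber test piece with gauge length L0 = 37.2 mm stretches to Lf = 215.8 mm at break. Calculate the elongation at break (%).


Elongation = (Lf - L0) / L0 * 100
= (215.8 - 37.2) / 37.2 * 100
= 178.6 / 37.2 * 100
= 480.1%

480.1%


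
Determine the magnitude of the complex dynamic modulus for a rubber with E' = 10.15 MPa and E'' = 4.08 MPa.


|E*| = sqrt(E'^2 + E''^2)
= sqrt(10.15^2 + 4.08^2)
= sqrt(103.0225 + 16.6464)
= 10.939 MPa

10.939 MPa


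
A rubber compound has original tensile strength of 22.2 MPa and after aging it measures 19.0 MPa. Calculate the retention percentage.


Retention = aged / original * 100
= 19.0 / 22.2 * 100
= 85.6%

85.6%


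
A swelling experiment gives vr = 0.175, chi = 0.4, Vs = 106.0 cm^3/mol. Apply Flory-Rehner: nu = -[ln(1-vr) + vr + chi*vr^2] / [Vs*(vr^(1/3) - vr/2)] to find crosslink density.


ln(1 - vr) = ln(1 - 0.175) = -0.1924
Numerator = -((-0.1924) + 0.175 + 0.4 * 0.175^2) = 0.0051
Denominator = 106.0 * (0.175^(1/3) - 0.175/2) = 50.0155
nu = 0.0051 / 50.0155 = 1.0241e-04 mol/cm^3

1.0241e-04 mol/cm^3


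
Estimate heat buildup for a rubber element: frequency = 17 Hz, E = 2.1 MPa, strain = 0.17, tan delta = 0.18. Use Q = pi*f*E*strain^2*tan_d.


Q = pi * f * E * strain^2 * tan_d
= pi * 17 * 2.1 * 0.17^2 * 0.18
= pi * 17 * 2.1 * 0.0289 * 0.18
= 0.5834

Q = 0.5834


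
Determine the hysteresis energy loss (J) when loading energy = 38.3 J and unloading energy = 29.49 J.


Hysteresis loss = loading - unloading
= 38.3 - 29.49
= 8.81 J

8.81 J


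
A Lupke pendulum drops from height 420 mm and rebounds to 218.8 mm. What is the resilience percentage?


Resilience = h_rebound / h_drop * 100
= 218.8 / 420 * 100
= 52.1%

52.1%


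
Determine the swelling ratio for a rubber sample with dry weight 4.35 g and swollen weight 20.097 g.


Q = W_swollen / W_dry
Q = 20.097 / 4.35
Q = 4.62

Q = 4.62


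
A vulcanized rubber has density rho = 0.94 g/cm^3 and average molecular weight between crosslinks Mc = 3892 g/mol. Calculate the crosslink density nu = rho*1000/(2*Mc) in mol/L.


nu = rho * 1000 / (2 * Mc)
nu = 0.94 * 1000 / (2 * 3892)
nu = 940.0 / 7784
nu = 0.1208 mol/L

0.1208 mol/L


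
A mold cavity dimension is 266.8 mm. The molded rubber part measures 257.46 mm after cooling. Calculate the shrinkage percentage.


Shrinkage = (mold - part) / mold * 100
= (266.8 - 257.46) / 266.8 * 100
= 9.34 / 266.8 * 100
= 3.5%

3.5%


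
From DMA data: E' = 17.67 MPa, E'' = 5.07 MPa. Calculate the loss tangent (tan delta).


tan delta = E'' / E'
= 5.07 / 17.67
= 0.2869

tan delta = 0.2869


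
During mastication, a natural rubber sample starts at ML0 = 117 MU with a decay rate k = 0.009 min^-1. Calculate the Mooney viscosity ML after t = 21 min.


ML = ML0 * exp(-k * t)
ML = 117 * exp(-0.009 * 21)
ML = 117 * 0.8278
ML = 96.85 MU

96.85 MU


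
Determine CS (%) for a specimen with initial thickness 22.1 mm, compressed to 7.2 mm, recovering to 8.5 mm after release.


CS = (t0 - recovered) / (t0 - ts) * 100
= (22.1 - 8.5) / (22.1 - 7.2) * 100
= 13.6 / 14.9 * 100
= 91.3%

91.3%


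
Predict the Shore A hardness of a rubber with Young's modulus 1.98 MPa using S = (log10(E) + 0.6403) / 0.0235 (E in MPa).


log10(E) = 0.0235*S - 0.6403  =>  S = (log10(E) + 0.6403) / 0.0235
log10(1.98) = 0.296665
S = (0.296665 + 0.6403) / 0.0235 = 0.936965 / 0.0235
S = 39.9

Shore A = 39.9


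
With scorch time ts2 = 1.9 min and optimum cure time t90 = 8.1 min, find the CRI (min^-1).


CRI = 100 / (t90 - ts2)
= 100 / (8.1 - 1.9)
= 100 / 6.2
= 16.13 min^-1

16.13 min^-1


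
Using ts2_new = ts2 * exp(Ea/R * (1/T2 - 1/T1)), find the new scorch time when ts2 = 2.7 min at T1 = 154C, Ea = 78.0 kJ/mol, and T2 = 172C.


Convert temperatures: T1 = 154 + 273.15 = 427.15 K, T2 = 172 + 273.15 = 445.15 K
ts2_new = 2.7 * exp(78000 / 8.314 * (1/445.15 - 1/427.15))
1/T2 - 1/T1 = -9.4664e-05
ts2_new = 1.11 min

1.11 min


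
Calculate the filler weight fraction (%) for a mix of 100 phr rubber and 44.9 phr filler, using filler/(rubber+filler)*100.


Filler % = filler / (rubber + filler) * 100
= 44.9 / (100 + 44.9) * 100
= 44.9 / 144.9 * 100
= 30.99%

30.99%


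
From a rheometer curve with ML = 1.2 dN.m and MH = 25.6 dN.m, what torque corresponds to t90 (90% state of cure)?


M90 = ML + 0.9 * (MH - ML)
M90 = 1.2 + 0.9 * (25.6 - 1.2)
M90 = 1.2 + 0.9 * 24.4
M90 = 23.16 dN.m

23.16 dN.m


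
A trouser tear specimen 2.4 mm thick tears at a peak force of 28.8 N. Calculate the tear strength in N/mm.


Tear strength = force / thickness
= 28.8 / 2.4
= 12.0 N/mm

12.0 N/mm


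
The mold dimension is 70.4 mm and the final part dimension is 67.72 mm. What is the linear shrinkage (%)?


Shrinkage = (mold - part) / mold * 100
= (70.4 - 67.72) / 70.4 * 100
= 2.68 / 70.4 * 100
= 3.81%

3.81%


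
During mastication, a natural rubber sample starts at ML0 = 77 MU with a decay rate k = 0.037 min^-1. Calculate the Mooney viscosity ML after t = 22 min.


ML = ML0 * exp(-k * t)
ML = 77 * exp(-0.037 * 22)
ML = 77 * 0.4431
ML = 34.12 MU

34.12 MU


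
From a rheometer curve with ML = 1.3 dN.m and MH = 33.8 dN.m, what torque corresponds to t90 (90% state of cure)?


M90 = ML + 0.9 * (MH - ML)
M90 = 1.3 + 0.9 * (33.8 - 1.3)
M90 = 1.3 + 0.9 * 32.5
M90 = 30.55 dN.m

30.55 dN.m


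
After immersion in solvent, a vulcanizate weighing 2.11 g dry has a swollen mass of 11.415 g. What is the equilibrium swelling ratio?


Q = W_swollen / W_dry
Q = 11.415 / 2.11
Q = 5.41

Q = 5.41


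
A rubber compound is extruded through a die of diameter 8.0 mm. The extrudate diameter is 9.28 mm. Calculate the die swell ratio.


Die swell ratio = D_extrudate / D_die
= 9.28 / 8.0
= 1.16

Die swell = 1.16


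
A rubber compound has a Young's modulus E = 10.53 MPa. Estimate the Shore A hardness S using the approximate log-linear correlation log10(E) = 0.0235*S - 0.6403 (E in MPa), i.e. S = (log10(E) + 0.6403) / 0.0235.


log10(E) = 0.0235*S - 0.6403  =>  S = (log10(E) + 0.6403) / 0.0235
log10(10.53) = 1.022428
S = (1.022428 + 0.6403) / 0.0235 = 1.662728 / 0.0235
S = 70.8

Shore A = 70.8


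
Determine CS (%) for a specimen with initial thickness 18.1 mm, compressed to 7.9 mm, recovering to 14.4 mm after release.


CS = (t0 - recovered) / (t0 - ts) * 100
= (18.1 - 14.4) / (18.1 - 7.9) * 100
= 3.7 / 10.2 * 100
= 36.3%

36.3%


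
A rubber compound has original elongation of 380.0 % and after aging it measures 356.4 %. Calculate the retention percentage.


Retention = aged / original * 100
= 356.4 / 380.0 * 100
= 93.8%

93.8%


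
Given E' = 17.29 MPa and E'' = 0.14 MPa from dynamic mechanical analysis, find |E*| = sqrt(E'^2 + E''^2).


|E*| = sqrt(E'^2 + E''^2)
= sqrt(17.29^2 + 0.14^2)
= sqrt(298.9441 + 0.0196)
= 17.291 MPa

17.291 MPa


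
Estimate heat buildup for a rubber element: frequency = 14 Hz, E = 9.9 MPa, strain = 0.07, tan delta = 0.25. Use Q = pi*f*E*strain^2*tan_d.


Q = pi * f * E * strain^2 * tan_d
= pi * 14 * 9.9 * 0.07^2 * 0.25
= pi * 14 * 9.9 * 0.0049 * 0.25
= 0.5334

Q = 0.5334


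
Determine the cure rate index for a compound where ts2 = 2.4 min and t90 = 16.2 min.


CRI = 100 / (t90 - ts2)
= 100 / (16.2 - 2.4)
= 100 / 13.8
= 7.25 min^-1

7.25 min^-1


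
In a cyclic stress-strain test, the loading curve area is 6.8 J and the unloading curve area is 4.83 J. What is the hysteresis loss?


Hysteresis loss = loading - unloading
= 6.8 - 4.83
= 1.97 J

1.97 J


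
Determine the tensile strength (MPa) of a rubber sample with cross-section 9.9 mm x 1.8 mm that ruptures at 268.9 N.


Area = width * thickness = 9.9 * 1.8 = 17.82 mm^2
TS = force / area = 268.9 / 17.82 = 15.09 MPa

15.09 MPa


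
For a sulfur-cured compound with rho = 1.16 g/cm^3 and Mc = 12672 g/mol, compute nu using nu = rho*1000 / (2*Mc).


nu = rho * 1000 / (2 * Mc)
nu = 1.16 * 1000 / (2 * 12672)
nu = 1160.0 / 25344
nu = 0.0458 mol/L

0.0458 mol/L


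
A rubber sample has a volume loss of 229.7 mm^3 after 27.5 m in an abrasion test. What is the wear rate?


Rate = volume_loss / distance
= 229.7 / 27.5
= 8.353 mm^3/m

8.353 mm^3/m


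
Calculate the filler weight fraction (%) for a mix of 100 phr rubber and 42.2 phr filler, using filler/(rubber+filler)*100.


Filler % = filler / (rubber + filler) * 100
= 42.2 / (100 + 42.2) * 100
= 42.2 / 142.2 * 100
= 29.68%

29.68%
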